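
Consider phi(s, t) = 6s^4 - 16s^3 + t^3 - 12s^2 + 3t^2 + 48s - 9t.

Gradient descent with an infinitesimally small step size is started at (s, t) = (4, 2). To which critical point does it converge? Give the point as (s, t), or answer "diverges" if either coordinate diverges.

phi is separable, so gradient descent decouples: s follows -∂phi/∂s, t follows -∂phi/∂t.
∂phi/∂s = 24(s - 2)(s - 1)(s + 1); at s=4 this is 720, so s decreases.
∂phi/∂t = 3(t - 1)(t + 3); at t=2 this is 15, so t decreases.
s converges to its nearest critical value 2 (a local min of the s-part); t converges to 1. The iterate converges to (2, 1).

(2, 1)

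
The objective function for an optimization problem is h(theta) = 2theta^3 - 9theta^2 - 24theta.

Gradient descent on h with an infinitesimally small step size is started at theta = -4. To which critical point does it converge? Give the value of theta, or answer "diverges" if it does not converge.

diverges

h'(theta) = 6(theta - 4)(theta + 1), so h'(-4) = 144.
Gradient descent moves in the -h' direction, i.e. theta is decreasing.
There is no critical point below theta=-4, and h' keeps the same sign, so the iterate runs off to −∞.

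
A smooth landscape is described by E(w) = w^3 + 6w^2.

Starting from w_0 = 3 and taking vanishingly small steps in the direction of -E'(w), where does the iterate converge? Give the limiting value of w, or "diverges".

0

E'(w) = 3w(w + 4), so E'(3) = 63.
Gradient descent moves in the -E' direction, i.e. w is decreasing.
The nearest critical point in that direction is w = 0, where E'' = 12 > 0 (a local minimum). The iterate converges there.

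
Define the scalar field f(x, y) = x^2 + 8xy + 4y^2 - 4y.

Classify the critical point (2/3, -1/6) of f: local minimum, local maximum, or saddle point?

saddle point

The Hessian of f is constant: H = [[2, 8], [8, 8]].
det(H) = 2·8 − 8² = -48.
Since det(H) < 0, H is indefinite and the critical point is a saddle point.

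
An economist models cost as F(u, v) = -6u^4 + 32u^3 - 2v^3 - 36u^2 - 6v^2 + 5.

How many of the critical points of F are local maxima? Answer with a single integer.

F separates as a function of u plus a function of v, so ∇F=0 decouples.
∂F/∂u = -24u(u - 3)(u - 1) = 0 at u ∈ {0, 1, 3}; ∂F/∂v = -6v(v + 2) = 0 at v ∈ {-2, 0}.
The Hessian is diagonal: diag(F_uu, F_vv). Second derivatives: F_uu(0)=-72, F_uu(1)=48, F_uu(3)=-144; F_vv(-2)=12, F_vv(0)=-12.
Local maxima occur where both diagonal entries negative: (0, 0), (3, 0). Count: 2.

2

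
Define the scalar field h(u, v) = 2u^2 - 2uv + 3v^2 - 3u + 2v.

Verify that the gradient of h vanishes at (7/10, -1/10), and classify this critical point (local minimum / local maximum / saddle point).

local minimum

∇h = (4u - 2v - 3, -2u + 6v + 2); substituting (7/10, -1/10) gives ∇h = (0, 0), so (7/10, -1/10) is indeed a critical point.
The Hessian of h is constant: H = [[4, -2], [-2, 6]].
det(H) = 4·6 − (-2)² = 20.
det(H) > 0 and tr(H) = 10 > 0, so H is positive definite and the point is a local minimum.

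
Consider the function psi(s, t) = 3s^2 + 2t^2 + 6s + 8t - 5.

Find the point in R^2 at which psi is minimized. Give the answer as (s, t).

(-1, -2)

psi(s,t) separates as P(s) + Q(t) − 5, so its minimum is min P + min Q − 5.
P'(s) = 6s + 6 vanishes at s ∈ {-1}; Q'(t) = 4(t + 2) vanishes at t ∈ {-2}.
Local minima of P (where P''>0): P(-1)=-3. Local minima of Q: Q(-2)=-8.
So the global minimum of psi is P(-1) + Q(-2) − 5 = -3 − 8 − 5 = -16, attained at (-1, -2).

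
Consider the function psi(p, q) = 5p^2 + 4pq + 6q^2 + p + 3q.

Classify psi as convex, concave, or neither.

psi is quadratic, so its Hessian is the constant matrix H = [[10, 4], [4, 12]].
det(H) = 104, tr(H) = 22.
det(H) > 0 and tr(H) > 0, so H is positive definite everywhere: convex.

convex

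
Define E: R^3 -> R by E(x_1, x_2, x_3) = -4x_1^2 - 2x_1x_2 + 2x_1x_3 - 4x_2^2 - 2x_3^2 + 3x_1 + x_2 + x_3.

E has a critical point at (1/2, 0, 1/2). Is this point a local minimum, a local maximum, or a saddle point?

local maximum

The Hessian is constant: H = [[-8, -2, 2], [-2, -8, 0], [2, 0, -4]].
Leading principal minors: Δ₁ = -8, Δ₂ = 60, Δ₃ = -208.
The minors alternate sign starting negative (−, +, −), so H is negative definite: a local maximum.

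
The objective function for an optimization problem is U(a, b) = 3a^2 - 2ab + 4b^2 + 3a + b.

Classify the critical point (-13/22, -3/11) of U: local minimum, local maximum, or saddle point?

The Hessian of U is constant: H = [[6, -2], [-2, 8]].
det(H) = 6·8 − (-2)² = 44.
det(H) > 0 and tr(H) = 14 > 0, so H is positive definite and the point is a local minimum.

local minimum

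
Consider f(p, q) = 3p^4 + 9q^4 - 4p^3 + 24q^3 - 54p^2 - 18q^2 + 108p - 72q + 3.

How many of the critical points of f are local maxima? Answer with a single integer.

f separates as a function of p plus a function of q, so ∇f=0 decouples.
∂f/∂p = 12(p - 3)(p - 1)(p + 3) = 0 at p ∈ {-3, 1, 3}; ∂f/∂q = 36(q - 1)(q + 1)(q + 2) = 0 at q ∈ {-2, -1, 1}.
The Hessian is diagonal: diag(f_pp, f_qq). Second derivatives: f_pp(-3)=288, f_pp(1)=-96, f_pp(3)=144; f_qq(-2)=108, f_qq(-1)=-72, f_qq(1)=216.
Local maxima occur where both diagonal entries negative: (1, -1). Count: 1.

1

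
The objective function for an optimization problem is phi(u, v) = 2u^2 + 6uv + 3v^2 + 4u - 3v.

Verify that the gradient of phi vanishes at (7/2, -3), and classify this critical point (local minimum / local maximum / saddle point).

∇phi = (4u + 6v + 4, 6u + 6v - 3); substituting (7/2, -3) gives ∇phi = (0, 0), so (7/2, -3) is indeed a critical point.
The Hessian of phi is constant: H = [[4, 6], [6, 6]].
det(H) = 4·6 − 6² = -12.
Since det(H) < 0, H is indefinite and the critical point is a saddle point.

saddle point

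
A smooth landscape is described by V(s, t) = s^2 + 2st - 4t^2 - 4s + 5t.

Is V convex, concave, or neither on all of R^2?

neither

V is quadratic, so its Hessian is the constant matrix H = [[2, 2], [2, -8]].
det(H) = -20, tr(H) = -6.
det(H) < 0, so H is indefinite: neither convex nor concave.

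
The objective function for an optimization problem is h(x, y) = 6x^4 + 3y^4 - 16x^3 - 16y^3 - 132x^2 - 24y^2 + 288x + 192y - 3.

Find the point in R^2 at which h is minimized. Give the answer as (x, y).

h(x,y) separates as P(x) + Q(y) − 3, so its minimum is min P + min Q − 3.
P'(x) = 24(x - 4)(x - 1)(x + 3) vanishes at x ∈ {-3, 1, 4}; Q'(y) = 12(y - 4)(y - 2)(y + 2) vanishes at y ∈ {-2, 2, 4}.
Local minima of P (where P''>0): P(-3)=-1134, P(4)=-448. Local minima of Q: Q(-2)=-304, Q(4)=128.
So the global minimum of h is P(-3) + Q(-2) − 3 = -1134 − 304 − 3 = -1441, attained at (-3, -2).

(-3, -2)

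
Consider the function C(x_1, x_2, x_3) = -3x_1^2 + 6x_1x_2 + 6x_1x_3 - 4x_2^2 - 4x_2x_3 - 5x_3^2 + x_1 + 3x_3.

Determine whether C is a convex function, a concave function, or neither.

C is quadratic, so its Hessian is the constant matrix H = [[-6, 6, 6], [6, -8, -4], [6, -4, -10]].
Leading principal minors: -6, 12, -24.
Signs alternate −, +, − ⇒ H ≺ 0 ⇒ concave.

concave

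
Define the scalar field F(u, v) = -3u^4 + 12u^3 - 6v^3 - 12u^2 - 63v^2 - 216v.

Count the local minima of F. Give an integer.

1

F separates as a function of u plus a function of v, so ∇F=0 decouples.
∂F/∂u = -12u(u - 2)(u - 1) = 0 at u ∈ {0, 1, 2}; ∂F/∂v = -18(v + 3)(v + 4) = 0 at v ∈ {-4, -3}.
The Hessian is diagonal: diag(F_uu, F_vv). Second derivatives: F_uu(0)=-24, F_uu(1)=12, F_uu(2)=-24; F_vv(-4)=18, F_vv(-3)=-18.
Local minima occur where both diagonal entries positive: (1, -4). Count: 1.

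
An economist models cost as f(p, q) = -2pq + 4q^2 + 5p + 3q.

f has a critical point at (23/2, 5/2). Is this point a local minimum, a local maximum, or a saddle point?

The Hessian of f is constant: H = [[0, -2], [-2, 8]].
det(H) = 0·8 − (-2)² = -4.
Since det(H) < 0, H is indefinite and the critical point is a saddle point.

saddle point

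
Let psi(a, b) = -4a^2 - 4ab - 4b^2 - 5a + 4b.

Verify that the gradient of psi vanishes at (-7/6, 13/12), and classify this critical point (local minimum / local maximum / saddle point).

∇psi = (-8a - 4b - 5, -4a - 8b + 4); substituting (-7/6, 13/12) gives ∇psi = (0, 0), so (-7/6, 13/12) is indeed a critical point.
The Hessian of psi is constant: H = [[-8, -4], [-4, -8]].
det(H) = (-8)·(-8) − (-4)² = 48.
det(H) > 0 and tr(H) = -16 < 0, so H is negative definite and the point is a local maximum.

local maximum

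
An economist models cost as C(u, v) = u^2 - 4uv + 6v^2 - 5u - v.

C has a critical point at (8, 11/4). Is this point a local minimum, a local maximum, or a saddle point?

The Hessian of C is constant: H = [[2, -4], [-4, 12]].
det(H) = 2·12 − (-4)² = 8.
det(H) > 0 and tr(H) = 14 > 0, so H is positive definite and the point is a local minimum.

local minimum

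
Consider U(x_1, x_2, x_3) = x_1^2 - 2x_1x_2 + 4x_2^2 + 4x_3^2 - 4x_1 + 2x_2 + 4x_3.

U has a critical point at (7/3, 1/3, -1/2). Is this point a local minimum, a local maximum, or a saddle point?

The Hessian is constant: H = [[2, -2, 0], [-2, 8, 0], [0, 0, 8]].
Leading principal minors: Δ₁ = 2, Δ₂ = 12, Δ₃ = 96.
All leading minors are positive, so H is positive definite: a local minimum.

local minimum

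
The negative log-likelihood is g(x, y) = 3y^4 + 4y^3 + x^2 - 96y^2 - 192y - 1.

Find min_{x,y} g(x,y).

-1281

g(x,y) separates as P(x) + Q(y) − 1, so its minimum is min P + min Q − 1.
P'(x) = 2x vanishes at x ∈ {0}; Q'(y) = 12(y - 4)(y + 1)(y + 4) vanishes at y ∈ {-4, -1, 4}.
Local minima of P (where P''>0): P(0)=0. Local minima of Q: Q(-4)=-256, Q(4)=-1280.
So the global minimum of g is P(0) + Q(4) − 1 = 0 − 1280 − 1 = -1281, attained at (0, 4).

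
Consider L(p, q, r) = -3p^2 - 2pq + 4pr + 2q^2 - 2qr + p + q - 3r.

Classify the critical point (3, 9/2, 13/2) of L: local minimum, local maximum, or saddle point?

The Hessian is constant: H = [[-6, -2, 4], [-2, 4, -2], [4, -2, 0]].
Leading principal minors: Δ₁ = -6, Δ₂ = -28, Δ₃ = -8.
The minors fit neither the all-positive nor the alternating-sign pattern, so H is indefinite: a saddle point.

saddle point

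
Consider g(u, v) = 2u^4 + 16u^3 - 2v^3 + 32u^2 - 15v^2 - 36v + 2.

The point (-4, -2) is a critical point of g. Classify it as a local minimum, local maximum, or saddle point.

saddle point

The mixed partial ∂²g/∂u∂v is 0, so the Hessian at any point is diag(g_uu, g_vv) = diag(8(3u^2 + 12u + 8), -6(2v + 5)).
At (-4, -2): H = diag(64, -6).
The eigenvalues have opposite signs, so H is indefinite: a saddle point.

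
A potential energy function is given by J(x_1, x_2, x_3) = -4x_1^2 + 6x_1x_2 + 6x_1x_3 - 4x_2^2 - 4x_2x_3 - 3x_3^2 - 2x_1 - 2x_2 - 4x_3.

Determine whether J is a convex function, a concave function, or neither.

concave

J is quadratic, so its Hessian is the constant matrix H = [[-8, 6, 6], [6, -8, -4], [6, -4, -6]].
Leading principal minors: -8, 28, -40.
Signs alternate −, +, − ⇒ H ≺ 0 ⇒ concave.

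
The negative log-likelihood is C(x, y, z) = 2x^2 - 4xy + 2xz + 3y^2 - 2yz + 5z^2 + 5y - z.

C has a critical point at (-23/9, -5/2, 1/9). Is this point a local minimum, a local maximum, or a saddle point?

The Hessian is constant: H = [[4, -4, 2], [-4, 6, -2], [2, -2, 10]].
Leading principal minors: Δ₁ = 4, Δ₂ = 8, Δ₃ = 72.
All leading minors are positive, so H is positive definite: a local minimum.

local minimum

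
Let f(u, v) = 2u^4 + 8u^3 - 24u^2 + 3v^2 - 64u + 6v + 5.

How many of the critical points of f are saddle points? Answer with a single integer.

1

f separates as a function of u plus a function of v, so ∇f=0 decouples.
∂f/∂u = 8(u - 2)(u + 1)(u + 4) = 0 at u ∈ {-4, -1, 2}; ∂f/∂v = 6(v + 1) = 0 at v ∈ {-1}.
The Hessian is diagonal: diag(f_uu, f_vv). Second derivatives: f_uu(-4)=144, f_uu(-1)=-72, f_uu(2)=144; f_vv(-1)=6.
Saddle points occur where the two diagonal entries have opposite signs: (-1, -1). Count: 1.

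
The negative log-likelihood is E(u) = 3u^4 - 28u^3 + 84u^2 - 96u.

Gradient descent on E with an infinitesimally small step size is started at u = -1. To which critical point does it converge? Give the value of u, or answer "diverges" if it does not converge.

E'(u) = 12(u - 4)(u - 2)(u - 1), so E'(-1) = -360.
Gradient descent moves in the -E' direction, i.e. u is increasing.
The nearest critical point in that direction is u = 1, where E'' = 36 > 0 (a local minimum). The iterate converges there.

1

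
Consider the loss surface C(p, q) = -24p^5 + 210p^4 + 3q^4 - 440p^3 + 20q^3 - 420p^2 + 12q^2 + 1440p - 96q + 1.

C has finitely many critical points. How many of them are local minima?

4

C separates as a function of p plus a function of q, so ∇C=0 decouples.
∂C/∂p = -120(p - 4)(p - 3)(p - 1)(p + 1) = 0 at p ∈ {-1, 1, 3, 4}; ∂C/∂q = 12(q - 1)(q + 2)(q + 4) = 0 at q ∈ {-4, -2, 1}.
The Hessian is diagonal: diag(C_pp, C_qq). Second derivatives: C_pp(-1)=4800, C_pp(1)=-1440, C_pp(3)=960, C_pp(4)=-1800; C_qq(-4)=120, C_qq(-2)=-72, C_qq(1)=180.
Local minima occur where both diagonal entries positive: (-1, -4), (-1, 1), (3, -4), (3, 1). Count: 4.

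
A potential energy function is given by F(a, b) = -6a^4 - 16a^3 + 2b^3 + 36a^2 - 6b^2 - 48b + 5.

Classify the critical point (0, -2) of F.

The mixed partial ∂²F/∂a∂b is 0, so the Hessian at any point is diag(F_aa, F_bb) = diag(24(-3a^2 - 4a + 3), 12(b - 1)).
At (0, -2): H = diag(72, -36).
The eigenvalues have opposite signs, so H is indefinite: a saddle point.

saddle point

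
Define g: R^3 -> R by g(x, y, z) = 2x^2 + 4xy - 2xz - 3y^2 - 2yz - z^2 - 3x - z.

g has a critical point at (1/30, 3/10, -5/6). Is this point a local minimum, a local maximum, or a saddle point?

The Hessian is constant: H = [[4, 4, -2], [4, -6, -2], [-2, -2, -2]].
Leading principal minors: Δ₁ = 4, Δ₂ = -40, Δ₃ = 120.
The minors fit neither the all-positive nor the alternating-sign pattern, so H is indefinite: a saddle point.

saddle point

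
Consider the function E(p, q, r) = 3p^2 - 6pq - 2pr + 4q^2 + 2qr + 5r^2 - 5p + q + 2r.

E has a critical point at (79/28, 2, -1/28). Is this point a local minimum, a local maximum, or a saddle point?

local minimum

The Hessian is constant: H = [[6, -6, -2], [-6, 8, 2], [-2, 2, 10]].
Leading principal minors: Δ₁ = 6, Δ₂ = 12, Δ₃ = 112.
All leading minors are positive, so H is positive definite: a local minimum.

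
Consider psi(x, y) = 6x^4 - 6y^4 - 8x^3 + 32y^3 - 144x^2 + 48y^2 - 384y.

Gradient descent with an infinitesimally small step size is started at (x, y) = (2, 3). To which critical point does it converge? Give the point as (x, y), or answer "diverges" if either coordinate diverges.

(4, 2)

psi is separable, so gradient descent decouples: x follows -∂psi/∂x, y follows -∂psi/∂y.
∂psi/∂x = 24x(x - 4)(x + 3); at x=2 this is -480, so x increases.
∂psi/∂y = -24(y - 4)(y - 2)(y + 2); at y=3 this is 120, so y decreases.
x converges to its nearest critical value 4 (a local min of the x-part); y converges to 2. The iterate converges to (4, 2).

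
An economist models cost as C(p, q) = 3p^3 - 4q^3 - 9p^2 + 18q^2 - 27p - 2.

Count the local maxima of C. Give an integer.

1

C separates as a function of p plus a function of q, so ∇C=0 decouples.
∂C/∂p = 9(p - 3)(p + 1) = 0 at p ∈ {-1, 3}; ∂C/∂q = -12q(q - 3) = 0 at q ∈ {0, 3}.
The Hessian is diagonal: diag(C_pp, C_qq). Second derivatives: C_pp(-1)=-36, C_pp(3)=36; C_qq(0)=36, C_qq(3)=-36.
Local maxima occur where both diagonal entries negative: (-1, 3). Count: 1.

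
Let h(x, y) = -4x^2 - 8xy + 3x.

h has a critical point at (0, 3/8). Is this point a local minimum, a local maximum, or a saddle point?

saddle point

The Hessian of h is constant: H = [[-8, -8], [-8, 0]].
det(H) = (-8)·0 − (-8)² = -64.
Since det(H) < 0, H is indefinite and the critical point is a saddle point.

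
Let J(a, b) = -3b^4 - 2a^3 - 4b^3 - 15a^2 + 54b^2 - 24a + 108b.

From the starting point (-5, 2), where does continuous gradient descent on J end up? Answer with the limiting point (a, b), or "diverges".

J is separable, so gradient descent decouples: a follows -∂J/∂a, b follows -∂J/∂b.
∂J/∂a = -6(a + 1)(a + 4); at a=-5 this is -24, so a increases.
∂J/∂b = -12(b - 3)(b + 1)(b + 3); at b=2 this is 180, so b decreases.
a converges to its nearest critical value -4 (a local min of the a-part); b converges to -1. The iterate converges to (-4, -1).

(-4, -1)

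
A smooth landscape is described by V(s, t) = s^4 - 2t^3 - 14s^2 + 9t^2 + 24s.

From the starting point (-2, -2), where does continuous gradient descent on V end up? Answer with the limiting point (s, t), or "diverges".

(-3, 0)

V is separable, so gradient descent decouples: s follows -∂V/∂s, t follows -∂V/∂t.
∂V/∂s = 4(s - 2)(s - 1)(s + 3); at s=-2 this is 48, so s decreases.
∂V/∂t = -6t(t - 3); at t=-2 this is -60, so t increases.
s converges to its nearest critical value -3 (a local min of the s-part); t converges to 0. The iterate converges to (-3, 0).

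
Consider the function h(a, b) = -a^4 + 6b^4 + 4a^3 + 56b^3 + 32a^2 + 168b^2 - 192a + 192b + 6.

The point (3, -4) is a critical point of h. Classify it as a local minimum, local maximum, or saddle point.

The mixed partial ∂²h/∂a∂b is 0, so the Hessian at any point is diag(h_aa, h_bb) = diag(4(-3a^2 + 6a + 16), 24(3b^2 + 14b + 14)).
At (3, -4): H = diag(28, 144).
Both eigenvalues are positive, so H is positive definite: a local minimum.

local minimum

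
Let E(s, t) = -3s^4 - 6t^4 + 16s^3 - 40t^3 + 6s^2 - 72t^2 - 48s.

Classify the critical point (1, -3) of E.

saddle point

The mixed partial ∂²E/∂s∂t is 0, so the Hessian at any point is diag(E_ss, E_tt) = diag(12(-3s^2 + 8s + 1), -24(3t^2 + 10t + 6)).
At (1, -3): H = diag(72, -72).
The eigenvalues have opposite signs, so H is indefinite: a saddle point.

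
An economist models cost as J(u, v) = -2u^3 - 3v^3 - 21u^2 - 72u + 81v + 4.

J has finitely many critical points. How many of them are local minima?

1

J separates as a function of u plus a function of v, so ∇J=0 decouples.
∂J/∂u = -6(u + 3)(u + 4) = 0 at u ∈ {-4, -3}; ∂J/∂v = -9(v - 3)(v + 3) = 0 at v ∈ {-3, 3}.
The Hessian is diagonal: diag(J_uu, J_vv). Second derivatives: J_uu(-4)=6, J_uu(-3)=-6; J_vv(-3)=54, J_vv(3)=-54.
Local minima occur where both diagonal entries positive: (-4, -3). Count: 1.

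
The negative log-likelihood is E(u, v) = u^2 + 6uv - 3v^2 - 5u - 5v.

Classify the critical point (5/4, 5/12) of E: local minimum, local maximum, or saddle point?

saddle point

The Hessian of E is constant: H = [[2, 6], [6, -6]].
det(H) = 2·(-6) − 6² = -48.
Since det(H) < 0, H is indefinite and the critical point is a saddle point.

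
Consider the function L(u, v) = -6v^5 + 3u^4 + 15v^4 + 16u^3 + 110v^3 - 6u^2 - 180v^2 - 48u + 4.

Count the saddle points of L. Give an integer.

L separates as a function of u plus a function of v, so ∇L=0 decouples.
∂L/∂u = 12(u - 1)(u + 1)(u + 4) = 0 at u ∈ {-4, -1, 1}; ∂L/∂v = -30v(v - 4)(v - 1)(v + 3) = 0 at v ∈ {-3, 0, 1, 4}.
The Hessian is diagonal: diag(L_uu, L_vv). Second derivatives: L_uu(-4)=180, L_uu(-1)=-72, L_uu(1)=120; L_vv(-3)=2520, L_vv(0)=-360, L_vv(1)=360, L_vv(4)=-2520.
Saddle points occur where the two diagonal entries have opposite signs: (-4, 0), (-4, 4), (-1, -3), (-1, 1), (1, 0), (1, 4). Count: 6.

6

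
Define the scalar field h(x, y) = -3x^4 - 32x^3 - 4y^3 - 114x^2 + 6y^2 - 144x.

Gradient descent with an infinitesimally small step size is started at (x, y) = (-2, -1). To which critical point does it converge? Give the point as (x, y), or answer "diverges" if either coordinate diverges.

h is separable, so gradient descent decouples: x follows -∂h/∂x, y follows -∂h/∂y.
∂h/∂x = -12(x + 1)(x + 3)(x + 4); at x=-2 this is 24, so x decreases.
∂h/∂y = -12y(y - 1); at y=-1 this is -24, so y increases.
x converges to its nearest critical value -3 (a local min of the x-part); y converges to 0. The iterate converges to (-3, 0).

(-3, 0)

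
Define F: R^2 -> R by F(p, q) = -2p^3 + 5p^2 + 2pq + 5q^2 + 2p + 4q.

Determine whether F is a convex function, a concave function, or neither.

The term -2p^3 is cubic, so the Hessian is not constant.
∂²F/∂p² = -12p + 10, which takes both signs as p varies (negative for sufficiently large p). A diagonal entry of the Hessian changing sign means the Hessian is neither positive- nor negative-semidefinite on all of R^2.

neither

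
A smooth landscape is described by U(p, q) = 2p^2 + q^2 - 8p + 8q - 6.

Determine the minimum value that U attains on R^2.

-30

U(p,q) separates as A(p) + B(q) − 6, so its minimum is min A + min B − 6.
A'(p) = 4p - 8 vanishes at p ∈ {2}; B'(q) = 2q + 8 vanishes at q ∈ {-4}.
Local minima of A (where A''>0): A(2)=-8. Local minima of B: B(-4)=-16.
So the global minimum of U is A(2) + B(-4) − 6 = -8 − 16 − 6 = -30, attained at (2, -4).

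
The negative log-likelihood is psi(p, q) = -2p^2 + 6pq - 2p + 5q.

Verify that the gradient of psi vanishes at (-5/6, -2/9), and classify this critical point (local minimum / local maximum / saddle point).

saddle point

∇psi = (-4p + 6q - 2, 6p + 5); substituting (-5/6, -2/9) gives ∇psi = (0, 0), so (-5/6, -2/9) is indeed a critical point.
The Hessian of psi is constant: H = [[-4, 6], [6, 0]].
det(H) = (-4)·0 − 6² = -36.
Since det(H) < 0, H is indefinite and the critical point is a saddle point.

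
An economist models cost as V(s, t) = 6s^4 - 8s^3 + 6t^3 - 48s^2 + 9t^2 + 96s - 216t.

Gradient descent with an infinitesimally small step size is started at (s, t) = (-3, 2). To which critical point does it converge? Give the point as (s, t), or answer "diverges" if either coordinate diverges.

V is separable, so gradient descent decouples: s follows -∂V/∂s, t follows -∂V/∂t.
∂V/∂s = 24(s - 2)(s - 1)(s + 2); at s=-3 this is -480, so s increases.
∂V/∂t = 18(t - 3)(t + 4); at t=2 this is -108, so t increases.
s converges to its nearest critical value -2 (a local min of the s-part); t converges to 3. The iterate converges to (-2, 3).

(-2, 3)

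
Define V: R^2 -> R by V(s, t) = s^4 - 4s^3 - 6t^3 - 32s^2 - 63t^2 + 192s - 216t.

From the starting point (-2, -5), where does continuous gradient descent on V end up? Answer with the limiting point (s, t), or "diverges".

(-4, -4)

V is separable, so gradient descent decouples: s follows -∂V/∂s, t follows -∂V/∂t.
∂V/∂s = 4(s - 4)(s - 3)(s + 4); at s=-2 this is 240, so s decreases.
∂V/∂t = -18(t + 3)(t + 4); at t=-5 this is -36, so t increases.
s converges to its nearest critical value -4 (a local min of the s-part); t converges to -4. The iterate converges to (-4, -4).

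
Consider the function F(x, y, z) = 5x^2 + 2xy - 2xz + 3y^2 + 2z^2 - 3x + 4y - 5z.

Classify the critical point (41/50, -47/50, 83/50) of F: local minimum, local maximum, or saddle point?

The Hessian is constant: H = [[10, 2, -2], [2, 6, 0], [-2, 0, 4]].
Leading principal minors: Δ₁ = 10, Δ₂ = 56, Δ₃ = 200.
All leading minors are positive, so H is positive definite: a local minimum.

local minimum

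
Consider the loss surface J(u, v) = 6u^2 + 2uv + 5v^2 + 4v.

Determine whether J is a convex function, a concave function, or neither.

convex

J is quadratic, so its Hessian is the constant matrix H = [[12, 2], [2, 10]].
det(H) = 116, tr(H) = 22.
det(H) > 0 and tr(H) > 0, so H is positive definite everywhere: convex.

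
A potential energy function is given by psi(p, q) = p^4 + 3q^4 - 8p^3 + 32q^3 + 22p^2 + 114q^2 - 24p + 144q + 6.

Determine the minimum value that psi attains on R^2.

psi(p,q) separates as A(p) + B(q) + 6, so its minimum is min A + min B + 6.
A'(p) = 4(p - 3)(p - 2)(p - 1) vanishes at p ∈ {1, 2, 3}; B'(q) = 12(q + 1)(q + 3)(q + 4) vanishes at q ∈ {-4, -3, -1}.
Local minima of A (where A''>0): A(1)=-9, A(3)=-9. Local minima of B: B(-4)=-32, B(-1)=-59.
So the global minimum of psi is A(1) + B(-1) + 6 = -9 − 59 + 6 = -62, attained at (1, -1).

-62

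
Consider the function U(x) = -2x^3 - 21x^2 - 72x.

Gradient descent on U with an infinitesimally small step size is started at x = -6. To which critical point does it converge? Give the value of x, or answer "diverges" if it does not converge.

U'(x) = -6(x + 3)(x + 4), so U'(-6) = -36.
Gradient descent moves in the -U' direction, i.e. x is increasing.
The nearest critical point in that direction is x = -4, where U'' = 6 > 0 (a local minimum). The iterate converges there.

-4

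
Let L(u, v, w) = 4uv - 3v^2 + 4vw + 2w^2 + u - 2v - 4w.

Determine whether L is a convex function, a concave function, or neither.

neither

L is quadratic, so its Hessian is the constant matrix H = [[0, 4, 0], [4, -6, 4], [0, 4, 4]].
Leading principal minors: 0, -16, -64.
Neither pattern holds ⇒ H is indefinite ⇒ neither convex nor concave.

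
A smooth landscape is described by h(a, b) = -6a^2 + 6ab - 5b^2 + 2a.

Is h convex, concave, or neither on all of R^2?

concave

h is quadratic, so its Hessian is the constant matrix H = [[-12, 6], [6, -10]].
det(H) = 84, tr(H) = -22.
det(H) > 0 and tr(H) < 0, so H is negative definite everywhere: concave.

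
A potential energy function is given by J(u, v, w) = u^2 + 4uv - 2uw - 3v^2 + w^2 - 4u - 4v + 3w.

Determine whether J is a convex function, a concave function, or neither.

J is quadratic, so its Hessian is the constant matrix H = [[2, 4, -2], [4, -6, 0], [-2, 0, 2]].
Leading principal minors: 2, -28, -32.
Neither pattern holds ⇒ H is indefinite ⇒ neither convex nor concave.

neither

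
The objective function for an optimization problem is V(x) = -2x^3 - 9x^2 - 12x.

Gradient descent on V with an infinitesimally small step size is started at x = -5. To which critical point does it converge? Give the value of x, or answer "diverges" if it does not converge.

-2

V'(x) = -6(x + 1)(x + 2), so V'(-5) = -72.
Gradient descent moves in the -V' direction, i.e. x is increasing.
The nearest critical point in that direction is x = -2, where V'' = 6 > 0 (a local minimum). The iterate converges there.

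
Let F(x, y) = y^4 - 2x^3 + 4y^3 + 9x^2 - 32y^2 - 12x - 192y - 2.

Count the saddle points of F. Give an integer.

3

F separates as a function of x plus a function of y, so ∇F=0 decouples.
∂F/∂x = -6(x - 2)(x - 1) = 0 at x ∈ {1, 2}; ∂F/∂y = 4(y - 4)(y + 3)(y + 4) = 0 at y ∈ {-4, -3, 4}.
The Hessian is diagonal: diag(F_xx, F_yy). Second derivatives: F_xx(1)=6, F_xx(2)=-6; F_yy(-4)=32, F_yy(-3)=-28, F_yy(4)=224.
Saddle points occur where the two diagonal entries have opposite signs: (1, -3), (2, -4), (2, 4). Count: 3.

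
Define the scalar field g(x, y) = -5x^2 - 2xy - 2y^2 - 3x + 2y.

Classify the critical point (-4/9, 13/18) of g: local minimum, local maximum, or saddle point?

local maximum

The Hessian of g is constant: H = [[-10, -2], [-2, -4]].
det(H) = (-10)·(-4) − (-2)² = 36.
det(H) > 0 and tr(H) = -14 < 0, so H is negative definite and the point is a local maximum.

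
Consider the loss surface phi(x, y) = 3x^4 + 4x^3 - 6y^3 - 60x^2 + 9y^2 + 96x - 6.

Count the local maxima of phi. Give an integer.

1

phi separates as a function of x plus a function of y, so ∇phi=0 decouples.
∂phi/∂x = 12(x - 2)(x - 1)(x + 4) = 0 at x ∈ {-4, 1, 2}; ∂phi/∂y = -18y(y - 1) = 0 at y ∈ {0, 1}.
The Hessian is diagonal: diag(phi_xx, phi_yy). Second derivatives: phi_xx(-4)=360, phi_xx(1)=-60, phi_xx(2)=72; phi_yy(0)=18, phi_yy(1)=-18.
Local maxima occur where both diagonal entries negative: (1, 1). Count: 1.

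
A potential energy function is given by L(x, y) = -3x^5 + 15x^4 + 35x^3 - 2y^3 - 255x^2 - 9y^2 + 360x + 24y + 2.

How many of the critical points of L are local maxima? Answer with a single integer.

2

L separates as a function of x plus a function of y, so ∇L=0 decouples.
∂L/∂x = -15(x - 4)(x - 2)(x - 1)(x + 3) = 0 at x ∈ {-3, 1, 2, 4}; ∂L/∂y = -6(y - 1)(y + 4) = 0 at y ∈ {-4, 1}.
The Hessian is diagonal: diag(L_xx, L_yy). Second derivatives: L_xx(-3)=2100, L_xx(1)=-180, L_xx(2)=150, L_xx(4)=-630; L_yy(-4)=30, L_yy(1)=-30.
Local maxima occur where both diagonal entries negative: (1, 1), (4, 1). Count: 2.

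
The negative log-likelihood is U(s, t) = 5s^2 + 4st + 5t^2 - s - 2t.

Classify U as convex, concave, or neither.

U is quadratic, so its Hessian is the constant matrix H = [[10, 4], [4, 10]].
det(H) = 84, tr(H) = 20.
det(H) > 0 and tr(H) > 0, so H is positive definite everywhere: convex.

convex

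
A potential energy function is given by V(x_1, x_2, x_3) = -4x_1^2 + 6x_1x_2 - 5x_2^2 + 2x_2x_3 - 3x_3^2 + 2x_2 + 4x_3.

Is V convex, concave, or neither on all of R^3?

V is quadratic, so its Hessian is the constant matrix H = [[-8, 6, 0], [6, -10, 2], [0, 2, -6]].
Leading principal minors: -8, 44, -232.
Signs alternate −, +, − ⇒ H ≺ 0 ⇒ concave.

concave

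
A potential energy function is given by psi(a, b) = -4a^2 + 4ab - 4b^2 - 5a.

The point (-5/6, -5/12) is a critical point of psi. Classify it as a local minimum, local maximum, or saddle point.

The Hessian of psi is constant: H = [[-8, 4], [4, -8]].
det(H) = (-8)·(-8) − 4² = 48.
det(H) > 0 and tr(H) = -16 < 0, so H is negative definite and the point is a local maximum.

local maximum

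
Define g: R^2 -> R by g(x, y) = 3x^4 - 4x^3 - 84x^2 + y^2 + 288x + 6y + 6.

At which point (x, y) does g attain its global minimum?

(-4, -3)

g(x,y) separates as P(x) + Q(y) + 6, so its minimum is min P + min Q + 6.
P'(x) = 12(x - 3)(x - 2)(x + 4) vanishes at x ∈ {-4, 2, 3}; Q'(y) = 2y + 6 vanishes at y ∈ {-3}.
Local minima of P (where P''>0): P(-4)=-1472, P(3)=243. Local minima of Q: Q(-3)=-9.
So the global minimum of g is P(-4) + Q(-3) + 6 = -1472 − 9 + 6 = -1475, attained at (-4, -3).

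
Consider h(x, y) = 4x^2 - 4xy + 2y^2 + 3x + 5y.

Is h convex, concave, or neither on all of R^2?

convex

h is quadratic, so its Hessian is the constant matrix H = [[8, -4], [-4, 4]].
det(H) = 16, tr(H) = 12.
det(H) > 0 and tr(H) > 0, so H is positive definite everywhere: convex.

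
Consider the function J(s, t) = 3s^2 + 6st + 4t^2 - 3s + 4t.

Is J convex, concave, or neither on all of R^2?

J is quadratic, so its Hessian is the constant matrix H = [[6, 6], [6, 8]].
det(H) = 12, tr(H) = 14.
det(H) > 0 and tr(H) > 0, so H is positive definite everywhere: convex.

convex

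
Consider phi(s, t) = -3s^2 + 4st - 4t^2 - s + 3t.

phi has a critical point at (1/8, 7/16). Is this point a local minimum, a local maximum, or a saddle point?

The Hessian of phi is constant: H = [[-6, 4], [4, -8]].
det(H) = (-6)·(-8) − 4² = 32.
det(H) > 0 and tr(H) = -14 < 0, so H is negative definite and the point is a local maximum.

local maximum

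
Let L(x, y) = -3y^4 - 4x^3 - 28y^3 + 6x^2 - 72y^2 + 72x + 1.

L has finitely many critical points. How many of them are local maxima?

L separates as a function of x plus a function of y, so ∇L=0 decouples.
∂L/∂x = -12(x - 3)(x + 2) = 0 at x ∈ {-2, 3}; ∂L/∂y = -12y(y + 3)(y + 4) = 0 at y ∈ {-4, -3, 0}.
The Hessian is diagonal: diag(L_xx, L_yy). Second derivatives: L_xx(-2)=60, L_xx(3)=-60; L_yy(-4)=-48, L_yy(-3)=36, L_yy(0)=-144.
Local maxima occur where both diagonal entries negative: (3, -4), (3, 0). Count: 2.

2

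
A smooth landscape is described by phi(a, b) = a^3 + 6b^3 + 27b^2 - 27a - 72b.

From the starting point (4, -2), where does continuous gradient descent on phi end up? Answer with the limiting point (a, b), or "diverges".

phi is separable, so gradient descent decouples: a follows -∂phi/∂a, b follows -∂phi/∂b.
∂phi/∂a = 3(a - 3)(a + 3); at a=4 this is 21, so a decreases.
∂phi/∂b = 18(b - 1)(b + 4); at b=-2 this is -108, so b increases.
a converges to its nearest critical value 3 (a local min of the a-part); b converges to 1. The iterate converges to (3, 1).

(3, 1)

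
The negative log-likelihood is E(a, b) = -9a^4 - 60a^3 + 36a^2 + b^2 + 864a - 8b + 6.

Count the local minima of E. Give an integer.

1

E separates as a function of a plus a function of b, so ∇E=0 decouples.
∂E/∂a = -36(a - 2)(a + 3)(a + 4) = 0 at a ∈ {-4, -3, 2}; ∂E/∂b = 2(b - 4) = 0 at b ∈ {4}.
The Hessian is diagonal: diag(E_aa, E_bb). Second derivatives: E_aa(-4)=-216, E_aa(-3)=180, E_aa(2)=-1080; E_bb(4)=2.
Local minima occur where both diagonal entries positive: (-3, 4). Count: 1.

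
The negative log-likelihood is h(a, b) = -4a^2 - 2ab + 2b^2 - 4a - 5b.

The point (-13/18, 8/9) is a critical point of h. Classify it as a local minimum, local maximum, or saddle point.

The Hessian of h is constant: H = [[-8, -2], [-2, 4]].
det(H) = (-8)·4 − (-2)² = -36.
Since det(H) < 0, H is indefinite and the critical point is a saddle point.

saddle point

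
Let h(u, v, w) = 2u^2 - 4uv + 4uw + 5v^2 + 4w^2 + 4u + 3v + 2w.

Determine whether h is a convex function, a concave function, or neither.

h is quadratic, so its Hessian is the constant matrix H = [[4, -4, 4], [-4, 10, 0], [4, 0, 8]].
Leading principal minors: 4, 24, 32.
All positive ⇒ H ≻ 0 ⇒ convex.

convex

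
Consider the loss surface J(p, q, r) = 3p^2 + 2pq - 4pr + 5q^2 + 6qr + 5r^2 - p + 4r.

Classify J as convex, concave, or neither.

convex

J is quadratic, so its Hessian is the constant matrix H = [[6, 2, -4], [2, 10, 6], [-4, 6, 10]].
Leading principal minors: 6, 56, 88.
All positive ⇒ H ≻ 0 ⇒ convex.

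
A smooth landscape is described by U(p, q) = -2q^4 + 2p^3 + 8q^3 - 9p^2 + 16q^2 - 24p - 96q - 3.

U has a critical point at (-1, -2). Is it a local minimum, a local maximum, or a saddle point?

local maximum

The mixed partial ∂²U/∂p∂q is 0, so the Hessian at any point is diag(U_pp, U_qq) = diag(6(2p - 3), 8(-3q^2 + 6q + 4)).
At (-1, -2): H = diag(-30, -160).
Both eigenvalues are negative, so H is negative definite: a local maximum.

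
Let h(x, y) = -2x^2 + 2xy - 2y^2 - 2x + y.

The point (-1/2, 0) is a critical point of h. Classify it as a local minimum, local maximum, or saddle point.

local maximum

The Hessian of h is constant: H = [[-4, 2], [2, -4]].
det(H) = (-4)·(-4) − 2² = 12.
det(H) > 0 and tr(H) = -8 < 0, so H is negative definite and the point is a local maximum.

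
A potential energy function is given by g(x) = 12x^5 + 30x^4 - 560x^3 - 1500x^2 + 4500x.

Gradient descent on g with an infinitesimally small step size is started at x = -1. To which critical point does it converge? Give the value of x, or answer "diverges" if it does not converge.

-3

g'(x) = 60(x - 5)(x - 1)(x + 3)(x + 5), so g'(-1) = 5760.
Gradient descent moves in the -g' direction, i.e. x is decreasing.
The nearest critical point in that direction is x = -3, where g'' = 3840 > 0 (a local minimum). The iterate converges there.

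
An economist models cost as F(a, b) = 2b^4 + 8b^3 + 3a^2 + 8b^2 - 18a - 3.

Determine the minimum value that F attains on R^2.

F(a,b) separates as P(a) + Q(b) − 3, so its minimum is min P + min Q − 3.
P'(a) = 6a - 18 vanishes at a ∈ {3}; Q'(b) = 8b(b + 1)(b + 2) vanishes at b ∈ {-2, -1, 0}.
Local minima of P (where P''>0): P(3)=-27. Local minima of Q: Q(-2)=0, Q(0)=0.
So the global minimum of F is P(3) + Q(-2) − 3 = -27 + 0 − 3 = -30, attained at (3, -2).

-30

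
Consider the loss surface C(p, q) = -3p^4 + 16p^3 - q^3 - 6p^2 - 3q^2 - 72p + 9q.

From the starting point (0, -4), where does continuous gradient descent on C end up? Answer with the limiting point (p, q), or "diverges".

(2, -3)

C is separable, so gradient descent decouples: p follows -∂C/∂p, q follows -∂C/∂q.
∂C/∂p = -12(p - 3)(p - 2)(p + 1); at p=0 this is -72, so p increases.
∂C/∂q = -3(q - 1)(q + 3); at q=-4 this is -15, so q increases.
p converges to its nearest critical value 2 (a local min of the p-part); q converges to -3. The iterate converges to (2, -3).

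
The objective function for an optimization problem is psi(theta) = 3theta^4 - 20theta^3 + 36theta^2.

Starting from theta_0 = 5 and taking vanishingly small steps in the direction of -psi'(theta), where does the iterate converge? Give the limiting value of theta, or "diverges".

psi'(theta) = 12theta(theta - 3)(theta - 2), so psi'(5) = 360.
Gradient descent moves in the -psi' direction, i.e. theta is decreasing.
The nearest critical point in that direction is theta = 3, where psi'' = 36 > 0 (a local minimum). The iterate converges there.

3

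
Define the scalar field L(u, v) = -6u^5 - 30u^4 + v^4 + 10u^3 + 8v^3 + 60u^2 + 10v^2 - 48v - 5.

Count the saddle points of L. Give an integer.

6

L separates as a function of u plus a function of v, so ∇L=0 decouples.
∂L/∂u = -30u(u - 1)(u + 1)(u + 4) = 0 at u ∈ {-4, -1, 0, 1}; ∂L/∂v = 4(v - 1)(v + 3)(v + 4) = 0 at v ∈ {-4, -3, 1}.
The Hessian is diagonal: diag(L_uu, L_vv). Second derivatives: L_uu(-4)=1800, L_uu(-1)=-180, L_uu(0)=120, L_uu(1)=-300; L_vv(-4)=20, L_vv(-3)=-16, L_vv(1)=80.
Saddle points occur where the two diagonal entries have opposite signs: (-4, -3), (-1, -4), (-1, 1), (0, -3), (1, -4), (1, 1). Count: 6.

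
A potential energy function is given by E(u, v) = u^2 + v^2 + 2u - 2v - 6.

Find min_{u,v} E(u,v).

E(u,v) separates as P(u) + Q(v) − 6, so its minimum is min P + min Q − 6.
P'(u) = 2u + 2 vanishes at u ∈ {-1}; Q'(v) = 2v - 2 vanishes at v ∈ {1}.
Local minima of P (where P''>0): P(-1)=-1. Local minima of Q: Q(1)=-1.
So the global minimum of E is P(-1) + Q(1) − 6 = -1 − 1 − 6 = -8, attained at (-1, 1).

-8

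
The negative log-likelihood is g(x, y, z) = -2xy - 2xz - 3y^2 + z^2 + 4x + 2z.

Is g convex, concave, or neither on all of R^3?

g is quadratic, so its Hessian is the constant matrix H = [[0, -2, -2], [-2, -6, 0], [-2, 0, 2]].
Leading principal minors: 0, -4, 16.
Neither pattern holds ⇒ H is indefinite ⇒ neither convex nor concave.

neither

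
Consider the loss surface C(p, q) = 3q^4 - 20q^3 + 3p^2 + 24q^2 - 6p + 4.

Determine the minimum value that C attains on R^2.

-127

C(p,q) separates as A(p) + B(q) + 4, so its minimum is min A + min B + 4.
A'(p) = 6p - 6 vanishes at p ∈ {1}; B'(q) = 12q(q - 4)(q - 1) vanishes at q ∈ {0, 1, 4}.
Local minima of A (where A''>0): A(1)=-3. Local minima of B: B(0)=0, B(4)=-128.
So the global minimum of C is A(1) + B(4) + 4 = -3 − 128 + 4 = -127, attained at (1, 4).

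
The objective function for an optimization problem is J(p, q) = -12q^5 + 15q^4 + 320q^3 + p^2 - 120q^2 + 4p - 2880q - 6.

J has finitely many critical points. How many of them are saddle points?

J separates as a function of p plus a function of q, so ∇J=0 decouples.
∂J/∂p = 2(p + 2) = 0 at p ∈ {-2}; ∂J/∂q = -60(q - 4)(q - 2)(q + 2)(q + 3) = 0 at q ∈ {-3, -2, 2, 4}.
The Hessian is diagonal: diag(J_pp, J_qq). Second derivatives: J_pp(-2)=2; J_qq(-3)=2100, J_qq(-2)=-1440, J_qq(2)=2400, J_qq(4)=-5040.
Saddle points occur where the two diagonal entries have opposite signs: (-2, -2), (-2, 4). Count: 2.

2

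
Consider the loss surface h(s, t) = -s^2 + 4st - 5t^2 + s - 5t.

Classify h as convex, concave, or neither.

h is quadratic, so its Hessian is the constant matrix H = [[-2, 4], [4, -10]].
det(H) = 4, tr(H) = -12.
det(H) > 0 and tr(H) < 0, so H is negative definite everywhere: concave.

concave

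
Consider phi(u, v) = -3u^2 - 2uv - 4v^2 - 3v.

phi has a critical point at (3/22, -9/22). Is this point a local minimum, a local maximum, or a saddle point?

local maximum

The Hessian of phi is constant: H = [[-6, -2], [-2, -8]].
det(H) = (-6)·(-8) − (-2)² = 44.
det(H) > 0 and tr(H) = -14 < 0, so H is negative definite and the point is a local maximum.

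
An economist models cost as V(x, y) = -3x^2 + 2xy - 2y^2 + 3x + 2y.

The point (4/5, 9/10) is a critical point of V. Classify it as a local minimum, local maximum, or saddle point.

local maximum

The Hessian of V is constant: H = [[-6, 2], [2, -4]].
det(H) = (-6)·(-4) − 2² = 20.
det(H) > 0 and tr(H) = -10 < 0, so H is negative definite and the point is a local maximum.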